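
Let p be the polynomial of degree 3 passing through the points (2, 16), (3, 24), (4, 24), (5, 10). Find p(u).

p(u) = -u^3 + 5u^2 + 2u

Write p(u) = au^3 + bu^2 + cu + d. Substituting each data point gives a linear system:
  8a + 4b + 2c + d = 16
  27a + 9b + 3c + d = 24
  64a + 16b + 4c + d = 24
  125a + 25b + 5c + d = 10
Solving the system yields a = -1, b = 5, c = 2, d = 0.
So p(u) = -u^3 + 5u^2 + 2u.
Check: p(5) = 10. ✓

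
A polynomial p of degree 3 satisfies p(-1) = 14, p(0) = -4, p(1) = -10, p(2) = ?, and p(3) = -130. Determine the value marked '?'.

-40

The 4 known points determine the degree-3 polynomial uniquely.
Write p(t) = at^3 + bt^2 + ct + d. Substituting each data point gives a linear system:
  -a + b - c + d = 14
  d = -4
  a + b + c + d = -10
  27a + 9b + 3c + d = -130
Solving the system yields a = -6, b = 6, c = -6, d = -4.
So p(t) = -6t^3 + 6t^2 - 6t - 4.
Then p(2) = -40.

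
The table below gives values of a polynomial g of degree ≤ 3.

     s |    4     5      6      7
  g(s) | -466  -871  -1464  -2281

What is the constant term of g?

Write g(s) = as^3 + bs^2 + cs + d. Substituting each data point gives a linear system:
  64a + 16b + 4c + d = -466
  125a + 25b + 5c + d = -871
  216a + 36b + 6c + d = -1464
  343a + 49b + 7c + d = -2281
Solving the system yields a = -6, b = -4, c = -3, d = -6.
So g(s) = -6s^3 - 4s^2 - 3s - 6.
The constant term is -6.

-6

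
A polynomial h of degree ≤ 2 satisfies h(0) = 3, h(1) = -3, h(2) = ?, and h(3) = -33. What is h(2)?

On equispaced nodes a degree-2 polynomial has vanishing third forward difference, so
  - h(0) + 3·h(1) - 3·h(2) + h(3) = 0.
Substituting the known values and solving for h(2):
  -3·h(2) = 45
  h(2) = -15.

-15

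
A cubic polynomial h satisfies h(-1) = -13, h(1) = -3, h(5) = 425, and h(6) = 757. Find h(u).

h(u) = 4u^3 - 3u^2 + u - 5

Write h(u) = au^3 + bu^2 + cu + d. Substituting each data point gives a linear system:
  -a + b - c + d = -13
  a + b + c + d = -3
  125a + 25b + 5c + d = 425
  216a + 36b + 6c + d = 757
Solving the system yields a = 4, b = -3, c = 1, d = -5.
So h(u) = 4u^3 - 3u^2 + u - 5.
Check: h(6) = 757. ✓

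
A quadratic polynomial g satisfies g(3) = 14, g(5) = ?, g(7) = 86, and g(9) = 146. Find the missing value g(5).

42

The 3 known points determine the degree-2 polynomial uniquely.
Write g(s) = as^2 + bs + c. Substituting each data point gives a linear system:
  9a + 3b + c = 14
  49a + 7b + c = 86
  81a + 9b + c = 146
Solving the system yields a = 2, b = -2, c = 2.
So g(s) = 2s^2 - 2s + 2.
Then g(5) = 42.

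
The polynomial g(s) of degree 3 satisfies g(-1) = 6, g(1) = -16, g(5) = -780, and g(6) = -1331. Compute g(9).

Using the Lagrange interpolation formula with nodes -1, 1, 5, 6:
  L_0(s) = (s - 1)(s - 5)(s - 6) / -84
  L_1(s) = (s + 1)(s - 5)(s - 6) / 40
  L_2(s) = (s + 1)(s - 1)(s - 6) / -24
  L_3(s) = (s + 1)(s - 1)(s - 5) / 35
Then g(s) = 6·L_0(s) - 16·L_1(s) - 780·L_2(s) - 1331·L_3(s).
Expanding and collecting terms gives g(s) = -6s^3 - 5s - 5.
Evaluating at s = 9: g(9) = -4424.

-4424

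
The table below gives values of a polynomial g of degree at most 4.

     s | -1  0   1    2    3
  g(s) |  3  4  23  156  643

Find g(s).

g(s) = 6s^4 + 4s^3 + 3s^2 + 6s + 4

Write g(s) = as^4 + bs^3 + cs^2 + ds + e. Substituting each data point gives a linear system:
  a - b + c - d + e = 3
  e = 4
  a + b + c + d + e = 23
  16a + 8b + 4c + 2d + e = 156
  81a + 27b + 9c + 3d + e = 643
Solving the system yields a = 6, b = 4, c = 3, d = 6, e = 4.
So g(s) = 6s^4 + 4s^3 + 3s^2 + 6s + 4.
Check: g(0) = 4. ✓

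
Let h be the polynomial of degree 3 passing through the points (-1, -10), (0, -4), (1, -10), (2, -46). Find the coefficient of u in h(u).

3

Write h(u) = au^3 + bu^2 + cu + d. Substituting each data point gives a linear system:
  -a + b - c + d = -10
  d = -4
  a + b + c + d = -10
  8a + 4b + 2c + d = -46
Solving the system yields a = -3, b = -6, c = 3, d = -4.
So h(u) = -3u^3 - 6u^2 + 3u - 4.
The coefficient of u is 3.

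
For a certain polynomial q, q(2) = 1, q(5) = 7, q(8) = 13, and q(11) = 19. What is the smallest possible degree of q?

1

Forward differences of the values at u = 2, 5, 8, 11:
  q  : 1  7  13  19
  Δ  : 6  6  6
  Δ^2: 0  0
  Δ^3: 0
The first differences are constant (6) and nonzero, while all higher differences vanish, so the minimal degree is 1.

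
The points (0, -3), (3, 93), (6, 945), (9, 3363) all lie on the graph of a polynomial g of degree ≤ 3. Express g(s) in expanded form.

Write g(s) = as^3 + bs^2 + cs + d. Substituting each data point gives a linear system:
  d = -3
  27a + 9b + 3c + d = 93
  216a + 36b + 6c + d = 945
  729a + 81b + 9c + d = 3363
Solving the system yields a = 5, b = -3, c = -4, d = -3.
So g(s) = 5s^3 - 3s^2 - 4s - 3.
Check: g(6) = 945. ✓

g(s) = 5s^3 - 3s^2 - 4s - 3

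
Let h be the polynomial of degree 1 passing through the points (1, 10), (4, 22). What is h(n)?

Using the Lagrange interpolation formula with nodes 1, 4:
  L_0(n) = (n - 4) / -3
  L_1(n) = (n - 1) / 3
Then h(n) = 10·L_0(n) + 22·L_1(n).
Expanding and collecting terms gives h(n) = 4n + 6.
Check: h(4) = 22. ✓

h(n) = 4n + 6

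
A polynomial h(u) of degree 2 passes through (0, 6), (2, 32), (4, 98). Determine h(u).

h(u) = 5u^2 + 3u + 6

Using the Lagrange interpolation formula with nodes 0, 2, 4:
  L_0(u) = (u - 2)(u - 4) / 8
  L_1(u) = u(u - 4) / -4
  L_2(u) = u(u - 2) / 8
Then h(u) = 6·L_0(u) + 32·L_1(u) + 98·L_2(u).
Expanding and collecting terms gives h(u) = 5u² + 3u + 6.
Check: h(0) = 6. ✓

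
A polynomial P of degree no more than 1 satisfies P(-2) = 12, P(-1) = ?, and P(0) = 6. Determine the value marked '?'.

On equispaced nodes a degree-1 polynomial has vanishing second forward difference, so
  P(-2) - 2·P(-1) + P(0) = 0.
Substituting the known values and solving for P(-1):
  -2·P(-1) = -18
  P(-1) = 9.

9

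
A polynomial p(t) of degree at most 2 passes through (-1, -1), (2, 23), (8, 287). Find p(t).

p(t) = 4t^2 + 4t - 1

Write p(t) = at^2 + bt + c. Substituting each data point gives a linear system:
  a - b + c = -1
  4a + 2b + c = 23
  64a + 8b + c = 287
Solving the system yields a = 4, b = 4, c = -1.
So p(t) = 4t^2 + 4t - 1.
Check: p(8) = 287. ✓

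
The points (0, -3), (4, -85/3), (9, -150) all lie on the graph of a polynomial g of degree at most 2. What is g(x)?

g(x) = -2x^2 + (5/3)x - 3

Write g(x) = ax^2 + bx + c. Substituting each data point gives a linear system:
  c = -3
  16a + 4b + c = -85/3
  81a + 9b + c = -150
Solving the system yields a = -2, b = 5/3, c = -3.
So g(x) = -2x^2 + (5/3)x - 3.
Check: g(0) = -3. ✓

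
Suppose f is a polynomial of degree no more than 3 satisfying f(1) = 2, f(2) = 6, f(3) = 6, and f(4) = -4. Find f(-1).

6

Write f(n) = an^3 + bn^2 + cn + d. Substituting each data point gives a linear system:
  a + b + c + d = 2
  8a + 4b + 2c + d = 6
  27a + 9b + 3c + d = 6
  64a + 16b + 4c + d = -4
Solving the system yields a = -1, b = 4, c = -1, d = 0.
So f(n) = -n^3 + 4n^2 - n.
Then f(-1) = 6.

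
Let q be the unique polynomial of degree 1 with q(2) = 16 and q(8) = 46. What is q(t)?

q(t) = 5t + 6

Using the Lagrange interpolation formula with nodes 2, 8:
  L_0(t) = (t - 8) / -6
  L_1(t) = (t - 2) / 6
Then q(t) = 16·L_0(t) + 46·L_1(t).
Expanding and collecting terms gives q(t) = 5t + 6.
Check: q(8) = 46. ✓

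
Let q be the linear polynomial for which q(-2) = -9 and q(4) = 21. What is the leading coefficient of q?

5

Write q(s) = as + b. Substituting each data point gives a linear system:
  -2a + b = -9
  4a + b = 21
Solving the system yields a = 5, b = 1.
So q(s) = 5s + 1.
The leading coefficient is 5.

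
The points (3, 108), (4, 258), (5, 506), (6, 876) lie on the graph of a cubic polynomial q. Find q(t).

q(t) = 4t^3 + t^2 - 5t + 6

Write q(t) = at^3 + bt^2 + ct + d. Substituting each data point gives a linear system:
  27a + 9b + 3c + d = 108
  64a + 16b + 4c + d = 258
  125a + 25b + 5c + d = 506
  216a + 36b + 6c + d = 876
Solving the system yields a = 4, b = 1, c = -5, d = 6.
So q(t) = 4t^3 + t^2 - 5t + 6.
Check: q(5) = 506. ✓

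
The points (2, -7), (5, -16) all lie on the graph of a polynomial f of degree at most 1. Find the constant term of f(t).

Write f(t) = at + b. Substituting each data point gives a linear system:
  2a + b = -7
  5a + b = -16
Solving the system yields a = -3, b = -1.
So f(t) = -3t - 1.
The constant term is -1.

-1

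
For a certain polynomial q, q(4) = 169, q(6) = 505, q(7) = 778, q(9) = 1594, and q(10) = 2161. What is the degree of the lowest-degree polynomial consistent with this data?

3

Divided differences on the nodes 4, 6, 7, 9, 10:
  order 0: 169  505  778  1594  2161
  order 1: 168  273  408  567
  order 2: 35  45  53
  order 3: 2  2
  order 4: 0
The order-3 divided differences are all 2 (nonzero) and every higher order vanishes, so the data lies on a polynomial of degree exactly 3.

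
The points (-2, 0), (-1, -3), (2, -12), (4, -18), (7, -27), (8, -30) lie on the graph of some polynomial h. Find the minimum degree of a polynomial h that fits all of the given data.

Divided differences on the nodes -2, -1, 2, 4, 7, 8:
  order 0: 0  -3  -12  -18  -27  -30
  order 1: -3  -3  -3  -3  -3
  order 2: 0  0  0  0
  order 3: 0  0  0
  order 4: 0  0
  order 5: 0
The order-1 divided differences are all -3 (nonzero) and every higher order vanishes, so the data lies on a polynomial of degree exactly 1.

1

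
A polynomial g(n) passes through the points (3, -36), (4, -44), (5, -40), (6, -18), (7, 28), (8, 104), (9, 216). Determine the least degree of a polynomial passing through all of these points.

Forward differences of the values at n = 3, 4, 5, 6, 7, 8, 9:
  g  : -36  -44  -40  -18  28  104  216
  Δ  : -8  4  22  46  76  112
  Δ^2: 12  18  24  30  36
  Δ^3: 6  6  6  6
  Δ^4: 0  0  0
  Δ^5: 0  0
  Δ^6: 0
The third differences are constant (6) and nonzero, while all higher differences vanish, so the minimal degree is 3.

3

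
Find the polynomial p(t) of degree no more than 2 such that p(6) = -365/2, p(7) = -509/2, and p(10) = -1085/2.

p(t) = -6t^2 + 6t - 5/2

Using the Lagrange interpolation formula with nodes 6, 7, 10:
  L_0(t) = (t - 7)(t - 10) / 4
  L_1(t) = (t - 6)(t - 10) / -3
  L_2(t) = (t - 6)(t - 7) / 12
Then p(t) = -365/2·L_0(t) - 509/2·L_1(t) - 1085/2·L_2(t).
Expanding and collecting terms gives p(t) = -6t² + 6t - 5/2.
Check: p(7) = -509/2. ✓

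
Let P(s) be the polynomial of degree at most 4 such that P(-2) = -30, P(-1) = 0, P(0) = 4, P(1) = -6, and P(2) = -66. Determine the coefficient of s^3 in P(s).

-2

Write P(s) = as^4 + bs^3 + cs^2 + ds + e. Substituting each data point gives a linear system:
  16a - 8b + 4c - 2d + e = -30
  a - b + c - d + e = 0
  e = 4
  a + b + c + d + e = -6
  16a + 8b + 4c + 2d + e = -66
Solving the system yields a = -2, b = -2, c = -5, d = -1, e = 4.
So P(s) = -2s⁴ - 2s³ - 5s² - s + 4.
The coefficient of s^3 is -2.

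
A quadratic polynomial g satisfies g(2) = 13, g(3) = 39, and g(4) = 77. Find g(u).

Using the Lagrange interpolation formula with nodes 2, 3, 4:
  L_0(u) = (u - 3)(u - 4) / 2
  L_1(u) = (u - 2)(u - 4) / -1
  L_2(u) = (u - 2)(u - 3) / 2
Then g(u) = 13·L_0(u) + 39·L_1(u) + 77·L_2(u).
Expanding and collecting terms gives g(u) = 6u² - 4u - 3.
Check: g(3) = 39. ✓

g(u) = 6u^2 - 4u - 3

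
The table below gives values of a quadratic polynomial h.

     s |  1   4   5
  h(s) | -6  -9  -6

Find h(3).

-10

Using the Lagrange interpolation formula with nodes 1, 4, 5:
  L_0(s) = (s - 4)(s - 5) / 12
  L_1(s) = (s - 1)(s - 5) / -3
  L_2(s) = (s - 1)(s - 4) / 4
Then h(s) = -6·L_0(s) - 9·L_1(s) - 6·L_2(s).
Expanding and collecting terms gives h(s) = s² - 6s - 1.
Evaluating at s = 3: h(3) = -10.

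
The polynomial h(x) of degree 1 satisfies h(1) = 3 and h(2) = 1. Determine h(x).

h(x) = -2x + 5

Write h(x) = ax + b. Substituting each data point gives a linear system:
  a + b = 3
  2a + b = 1
Solving the system yields a = -2, b = 5.
So h(x) = -2x + 5.
Check: h(1) = 3. ✓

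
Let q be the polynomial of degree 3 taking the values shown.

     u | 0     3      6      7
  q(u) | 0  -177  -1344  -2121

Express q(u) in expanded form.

Write q(u) = au^3 + bu^2 + cu + d. Substituting each data point gives a linear system:
  d = 0
  27a + 9b + 3c + d = -177
  216a + 36b + 6c + d = -1344
  343a + 49b + 7c + d = -2121
Solving the system yields a = -6, b = -1, c = -2, d = 0.
So q(u) = -6u^3 - u^2 - 2u.
Check: q(7) = -2121. ✓

q(u) = -6u^3 - u^2 - 2u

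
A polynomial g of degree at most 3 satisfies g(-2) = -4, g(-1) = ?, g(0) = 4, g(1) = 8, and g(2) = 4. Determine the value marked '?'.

On equispaced nodes a degree-3 polynomial has vanishing fourth forward difference, so
  g(-2) - 4·g(-1) + 6·g(0) - 4·g(1) + g(2) = 0.
Substituting the known values and solving for g(-1):
  -4·g(-1) = 8
  g(-1) = -2.

-2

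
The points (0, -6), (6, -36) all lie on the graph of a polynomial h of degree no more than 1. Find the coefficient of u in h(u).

Write h(u) = au + b. Substituting each data point gives a linear system:
  b = -6
  6a + b = -36
Solving the system yields a = -5, b = -6.
So h(u) = -5u - 6.
The leading coefficient is -5.

-5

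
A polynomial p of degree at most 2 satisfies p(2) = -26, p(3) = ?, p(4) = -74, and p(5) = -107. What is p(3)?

The 3 known points determine the degree-2 polynomial uniquely.
Write p(x) = ax^2 + bx + c. Substituting each data point gives a linear system:
  4a + 2b + c = -26
  16a + 4b + c = -74
  25a + 5b + c = -107
Solving the system yields a = -3, b = -6, c = -2.
So p(x) = -3x^2 - 6x - 2.
Then p(3) = -47.

-47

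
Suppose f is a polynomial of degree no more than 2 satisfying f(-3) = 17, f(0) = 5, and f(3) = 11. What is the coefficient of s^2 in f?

1

Write f(s) = as^2 + bs + c. Substituting each data point gives a linear system:
  9a - 3b + c = 17
  c = 5
  9a + 3b + c = 11
Solving the system yields a = 1, b = -1, c = 5.
So f(s) = s² - s + 5.
The leading coefficient is 1.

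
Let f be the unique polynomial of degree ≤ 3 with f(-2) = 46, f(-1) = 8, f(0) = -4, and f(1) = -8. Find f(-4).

272

Write f(x) = ax^3 + bx^2 + cx + d. Substituting each data point gives a linear system:
  -8a + 4b - 2c + d = 46
  -a + b - c + d = 8
  d = -4
  a + b + c + d = -8
Solving the system yields a = -3, b = 4, c = -5, d = -4.
So f(x) = -3x^3 + 4x^2 - 5x - 4.
Then f(-4) = 272.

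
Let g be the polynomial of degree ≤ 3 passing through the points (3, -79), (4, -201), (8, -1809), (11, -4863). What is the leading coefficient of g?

Write g(u) = au^3 + bu^2 + cu + d. Substituting each data point gives a linear system:
  27a + 9b + 3c + d = -79
  64a + 16b + 4c + d = -201
  512a + 64b + 8c + d = -1809
  1331a + 121b + 11c + d = -4863
Solving the system yields a = -4, b = 4, c = -2, d = -1.
So g(u) = -4u^3 + 4u^2 - 2u - 1.
The leading coefficient is -4.

-4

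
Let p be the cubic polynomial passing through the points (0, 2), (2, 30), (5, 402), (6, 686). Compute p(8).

Write p(u) = au^3 + bu^2 + cu + d. Substituting each data point gives a linear system:
  d = 2
  8a + 4b + 2c + d = 30
  125a + 25b + 5c + d = 402
  216a + 36b + 6c + d = 686
Solving the system yields a = 3, b = 1, c = 0, d = 2.
So p(u) = 3u³ + u² + 2.
Then p(8) = 1602.

1602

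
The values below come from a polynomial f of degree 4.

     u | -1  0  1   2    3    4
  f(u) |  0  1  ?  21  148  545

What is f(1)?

The 5 known points determine the degree-4 polynomial uniquely.
Write f(u) = au^4 + bu^3 + cu^2 + du + e. Substituting each data point gives a linear system:
  a - b + c - d + e = 0
  e = 1
  16a + 8b + 4c + 2d + e = 21
  81a + 27b + 9c + 3d + e = 148
  256a + 64b + 16c + 4d + e = 545
Solving the system yields a = 3, b = -3, c = -3, d = 4, e = 1.
So f(u) = 3u^4 - 3u^3 - 3u^2 + 4u + 1.
Then f(1) = 2.

2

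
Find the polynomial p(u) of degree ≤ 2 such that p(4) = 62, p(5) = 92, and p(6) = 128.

Write p(u) = au^2 + bu + c. Substituting each data point gives a linear system:
  16a + 4b + c = 62
  25a + 5b + c = 92
  36a + 6b + c = 128
Solving the system yields a = 3, b = 3, c = 2.
So p(u) = 3u^2 + 3u + 2.
Check: p(6) = 128. ✓

p(u) = 3u^2 + 3u + 2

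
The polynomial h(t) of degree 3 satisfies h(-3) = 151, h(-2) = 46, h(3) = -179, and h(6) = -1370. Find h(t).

h(t) = -6t^3 - 2t^2 - t + 4

Write h(t) = at^3 + bt^2 + ct + d. Substituting each data point gives a linear system:
  -27a + 9b - 3c + d = 151
  -8a + 4b - 2c + d = 46
  27a + 9b + 3c + d = -179
  216a + 36b + 6c + d = -1370
Solving the system yields a = -6, b = -2, c = -1, d = 4.
So h(t) = -6t³ - 2t² - t + 4.
Check: h(6) = -1370. ✓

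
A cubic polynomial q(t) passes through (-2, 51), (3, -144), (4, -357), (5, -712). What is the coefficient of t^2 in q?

Write q(t) = at^3 + bt^2 + ct + d. Substituting each data point gives a linear system:
  -8a + 4b - 2c + d = 51
  27a + 9b + 3c + d = -144
  64a + 16b + 4c + d = -357
  125a + 25b + 5c + d = -712
Solving the system yields a = -6, b = 1, c = 2, d = 3.
So q(t) = -6t³ + t² + 2t + 3.
The coefficient of t^2 is 1.

1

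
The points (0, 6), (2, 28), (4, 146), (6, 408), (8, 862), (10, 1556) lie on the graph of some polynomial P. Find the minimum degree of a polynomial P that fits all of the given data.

3

Forward differences of the values at x = 0, 2, 4, 6, 8, 10:
  P  : 6  28  146  408  862  1556
  Δ  : 22  118  262  454  694
  Δ^2: 96  144  192  240
  Δ^3: 48  48  48
  Δ^4: 0  0
  Δ^5: 0
The third differences are constant (48) and nonzero, while all higher differences vanish, so the minimal degree is 3.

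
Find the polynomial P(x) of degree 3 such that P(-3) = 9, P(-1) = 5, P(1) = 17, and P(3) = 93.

Write P(x) = ax^3 + bx^2 + cx + d. Substituting each data point gives a linear system:
  -27a + 9b - 3c + d = 9
  -a + b - c + d = 5
  a + b + c + d = 17
  27a + 9b + 3c + d = 93
Solving the system yields a = 1, b = 5, c = 5, d = 6.
So P(x) = x^3 + 5x^2 + 5x + 6.
Check: P(-3) = 9. ✓

P(x) = x^3 + 5x^2 + 5x + 6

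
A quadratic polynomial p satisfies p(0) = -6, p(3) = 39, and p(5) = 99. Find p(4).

Using the Lagrange interpolation formula with nodes 0, 3, 5:
  L_0(s) = (s - 3)(s - 5) / 15
  L_1(s) = s(s - 5) / -6
  L_2(s) = s(s - 3) / 10
Then p(s) = -6·L_0(s) + 39·L_1(s) + 99·L_2(s).
Expanding and collecting terms gives p(s) = 3s² + 6s - 6.
Evaluating at s = 4: p(4) = 66.

66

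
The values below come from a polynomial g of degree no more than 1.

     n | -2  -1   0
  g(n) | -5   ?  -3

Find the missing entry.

The 2 known points determine the degree-1 polynomial uniquely.
Write g(n) = an + b. Substituting each data point gives a linear system:
  -2a + b = -5
  b = -3
Solving the system yields a = 1, b = -3.
So g(n) = n - 3.
Then g(-1) = -4.

-4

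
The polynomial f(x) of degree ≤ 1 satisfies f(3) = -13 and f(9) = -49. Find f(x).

f(x) = -6x + 5

Write f(x) = ax + b. Substituting each data point gives a linear system:
  3a + b = -13
  9a + b = -49
Solving the system yields a = -6, b = 5.
So f(x) = -6x + 5.
Check: f(3) = -13. ✓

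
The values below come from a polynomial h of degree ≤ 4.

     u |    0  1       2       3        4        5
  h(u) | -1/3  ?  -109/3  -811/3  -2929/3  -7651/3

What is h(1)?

The 5 known points determine the degree-4 polynomial uniquely.
Write h(u) = au^4 + bu^3 + cu^2 + du + e. Substituting each data point gives a linear system:
  e = -1/3
  16a + 8b + 4c + 2d + e = -109/3
  81a + 27b + 9c + 3d + e = -811/3
  256a + 64b + 16c + 4d + e = -2929/3
  625a + 125b + 25c + 5d + e = -7651/3
Solving the system yields a = -5, b = 4, c = 3, d = 0, e = -1/3.
So h(u) = -5u^4 + 4u^3 + 3u^2 - 1/3.
Then h(1) = 5/3.

5/3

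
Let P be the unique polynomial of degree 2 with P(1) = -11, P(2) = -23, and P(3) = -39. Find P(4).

Forward differences of the values at x = 1, 2, 3:
  P  : -11  -23  -39
  Δ  : -12  -16
  Δ^2: -4
The second differences are constant, confirming degree 2.
Interpolating (Newton forward form) and evaluating at x = 4 gives P(4) = -59.

-59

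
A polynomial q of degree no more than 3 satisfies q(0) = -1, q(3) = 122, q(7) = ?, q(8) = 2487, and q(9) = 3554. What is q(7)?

1658

The 4 known points determine the degree-3 polynomial uniquely.
Write q(x) = ax^3 + bx^2 + cx + d. Substituting each data point gives a linear system:
  d = -1
  27a + 9b + 3c + d = 122
  512a + 64b + 8c + d = 2487
  729a + 81b + 9c + d = 3554
Solving the system yields a = 5, b = -1, c = -1, d = -1.
So q(x) = 5x^3 - x^2 - x - 1.
Then q(7) = 1658.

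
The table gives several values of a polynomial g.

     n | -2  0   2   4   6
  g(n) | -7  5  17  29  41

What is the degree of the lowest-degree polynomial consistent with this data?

Forward differences of the values at n = -2, 0, 2, 4, 6:
  g  : -7  5  17  29  41
  Δ  : 12  12  12  12
  Δ^2: 0  0  0
  Δ^3: 0  0
  Δ^4: 0
The first differences are constant (12) and nonzero, while all higher differences vanish, so the minimal degree is 1.

1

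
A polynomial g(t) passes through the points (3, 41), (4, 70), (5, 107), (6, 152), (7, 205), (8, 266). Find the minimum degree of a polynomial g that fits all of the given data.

Forward differences of the values at t = 3, 4, 5, 6, 7, 8:
  g  : 41  70  107  152  205  266
  Δ  : 29  37  45  53  61
  Δ^2: 8  8  8  8
  Δ^3: 0  0  0
  Δ^4: 0  0
  Δ^5: 0
The second differences are constant (8) and nonzero, while all higher differences vanish, so the minimal degree is 2.

2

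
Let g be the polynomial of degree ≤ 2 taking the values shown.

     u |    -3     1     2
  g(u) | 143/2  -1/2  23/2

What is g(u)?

g(u) = 6u^2 - 6u - 1/2

Write g(u) = au^2 + bu + c. Substituting each data point gives a linear system:
  9a - 3b + c = 143/2
  a + b + c = -1/2
  4a + 2b + c = 23/2
Solving the system yields a = 6, b = -6, c = -1/2.
So g(u) = 6u² - 6u - 1/2.
Check: g(-3) = 143/2. ✓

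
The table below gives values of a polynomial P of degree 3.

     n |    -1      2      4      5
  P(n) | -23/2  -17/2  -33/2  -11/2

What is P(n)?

Using the Lagrange interpolation formula with nodes -1, 2, 4, 5:
  L_0(n) = (n - 2)(n - 4)(n - 5) / -90
  L_1(n) = (n + 1)(n - 4)(n - 5) / 18
  L_2(n) = (n + 1)(n - 2)(n - 5) / -10
  L_3(n) = (n + 1)(n - 2)(n - 4) / 18
Then P(n) = -23/2·L_0(n) - 17/2·L_1(n) - 33/2·L_2(n) - 11/2·L_3(n).
Expanding and collecting terms gives P(n) = n^3 - 6n^2 + 4n - 1/2.
Check: P(5) = -11/2. ✓

P(n) = n^3 - 6n^2 + 4n - 1/2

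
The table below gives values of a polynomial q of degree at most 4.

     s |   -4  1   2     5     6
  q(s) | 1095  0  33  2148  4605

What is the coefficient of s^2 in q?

Write q(s) = as^4 + bs^3 + cs^2 + ds + e. Substituting each data point gives a linear system:
  256a - 64b + 16c - 4d + e = 1095
  a + b + c + d + e = 0
  16a + 8b + 4c + 2d + e = 33
  625a + 125b + 25c + 5d + e = 2148
  1296a + 216b + 36c + 6d + e = 4605
Solving the system yields a = 4, b = -2, c = -4, d = -1, e = 3.
So q(s) = 4s⁴ - 2s³ - 4s² - s + 3.
The coefficient of s^2 is -4.

-4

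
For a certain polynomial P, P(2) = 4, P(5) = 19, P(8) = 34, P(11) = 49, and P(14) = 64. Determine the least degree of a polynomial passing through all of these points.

Forward differences of the values at n = 2, 5, 8, 11, 14:
  P  : 4  19  34  49  64
  Δ  : 15  15  15  15
  Δ^2: 0  0  0
  Δ^3: 0  0
  Δ^4: 0
The first differences are constant (15) and nonzero, while all higher differences vanish, so the minimal degree is 1.

1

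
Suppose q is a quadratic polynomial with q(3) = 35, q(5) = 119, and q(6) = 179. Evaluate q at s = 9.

Write q(s) = as^2 + bs + c. Substituting each data point gives a linear system:
  9a + 3b + c = 35
  25a + 5b + c = 119
  36a + 6b + c = 179
Solving the system yields a = 6, b = -6, c = -1.
So q(s) = 6s² - 6s - 1.
Then q(9) = 431.

431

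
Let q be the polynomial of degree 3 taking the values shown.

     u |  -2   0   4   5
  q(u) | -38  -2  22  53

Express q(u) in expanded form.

Write q(u) = au^3 + bu^2 + cu + d. Substituting each data point gives a linear system:
  -8a + 4b - 2c + d = -38
  d = -2
  64a + 16b + 4c + d = 22
  125a + 25b + 5c + d = 53
Solving the system yields a = 1, b = -4, c = 6, d = -2.
So q(u) = u^3 - 4u^2 + 6u - 2.
Check: q(0) = -2. ✓

q(u) = u^3 - 4u^2 + 6u - 2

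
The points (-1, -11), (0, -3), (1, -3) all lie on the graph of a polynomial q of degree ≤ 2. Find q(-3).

Write q(s) = as^2 + bs + c. Substituting each data point gives a linear system:
  a - b + c = -11
  c = -3
  a + b + c = -3
Solving the system yields a = -4, b = 4, c = -3.
So q(s) = -4s^2 + 4s - 3.
Then q(-3) = -51.

-51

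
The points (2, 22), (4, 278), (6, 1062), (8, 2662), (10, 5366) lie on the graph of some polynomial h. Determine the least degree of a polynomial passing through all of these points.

Forward differences of the values at x = 2, 4, 6, 8, 10:
  h  : 22  278  1062  2662  5366
  Δ  : 256  784  1600  2704
  Δ^2: 528  816  1104
  Δ^3: 288  288
  Δ^4: 0
The third differences are constant (288) and nonzero, while all higher differences vanish, so the minimal degree is 3.

3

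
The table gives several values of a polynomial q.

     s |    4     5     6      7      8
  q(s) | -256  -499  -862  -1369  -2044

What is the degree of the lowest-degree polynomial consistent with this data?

3

Forward differences of the values at s = 4, 5, 6, 7, 8:
  q  : -256  -499  -862  -1369  -2044
  Δ  : -243  -363  -507  -675
  Δ^2: -120  -144  -168
  Δ^3: -24  -24
  Δ^4: 0
The third differences are constant (-24) and nonzero, while all higher differences vanish, so the minimal degree is 3.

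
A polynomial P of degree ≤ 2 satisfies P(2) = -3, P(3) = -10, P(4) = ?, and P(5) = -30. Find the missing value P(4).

The 3 known points determine the degree-2 polynomial uniquely.
Write P(s) = as^2 + bs + c. Substituting each data point gives a linear system:
  4a + 2b + c = -3
  9a + 3b + c = -10
  25a + 5b + c = -30
Solving the system yields a = -1, b = -2, c = 5.
So P(s) = -s^2 - 2s + 5.
Then P(4) = -19.

-19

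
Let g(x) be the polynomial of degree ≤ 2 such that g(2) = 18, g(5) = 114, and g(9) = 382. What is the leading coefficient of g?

Write g(x) = ax^2 + bx + c. Substituting each data point gives a linear system:
  4a + 2b + c = 18
  25a + 5b + c = 114
  81a + 9b + c = 382
Solving the system yields a = 5, b = -3, c = 4.
So g(x) = 5x² - 3x + 4.
The leading coefficient is 5.

5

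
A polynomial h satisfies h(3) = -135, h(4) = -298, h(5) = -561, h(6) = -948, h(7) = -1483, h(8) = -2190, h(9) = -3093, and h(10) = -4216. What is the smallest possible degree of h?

Forward differences of the values at u = 3, 4, 5, 6, 7, 8, 9, 10:
  h  : -135  -298  -561  -948  -1483  -2190  -3093  -4216
  Δ  : -163  -263  -387  -535  -707  -903  -1123
  Δ^2: -100  -124  -148  -172  -196  -220
  Δ^3: -24  -24  -24  -24  -24
  Δ^4: 0  0  0  0
  Δ^5: 0  0  0
  Δ^6: 0  0
  Δ^7: 0
The third differences are constant (-24) and nonzero, while all higher differences vanish, so the minimal degree is 3.

3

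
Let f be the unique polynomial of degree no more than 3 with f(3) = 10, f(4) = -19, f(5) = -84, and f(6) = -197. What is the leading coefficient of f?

Write f(t) = at^3 + bt^2 + ct + d. Substituting each data point gives a linear system:
  27a + 9b + 3c + d = 10
  64a + 16b + 4c + d = -19
  125a + 25b + 5c + d = -84
  216a + 36b + 6c + d = -197
Solving the system yields a = -2, b = 6, c = 3, d = 1.
So f(t) = -2t^3 + 6t^2 + 3t + 1.
The leading coefficient is -2.

-2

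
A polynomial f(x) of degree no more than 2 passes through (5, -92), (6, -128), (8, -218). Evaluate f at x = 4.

Write f(x) = ax^2 + bx + c. Substituting each data point gives a linear system:
  25a + 5b + c = -92
  36a + 6b + c = -128
  64a + 8b + c = -218
Solving the system yields a = -3, b = -3, c = -2.
So f(x) = -3x² - 3x - 2.
Then f(4) = -62.

-62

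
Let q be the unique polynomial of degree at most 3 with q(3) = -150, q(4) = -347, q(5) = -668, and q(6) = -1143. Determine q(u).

Write q(u) = au^3 + bu^2 + cu + d. Substituting each data point gives a linear system:
  27a + 9b + 3c + d = -150
  64a + 16b + 4c + d = -347
  125a + 25b + 5c + d = -668
  216a + 36b + 6c + d = -1143
Solving the system yields a = -5, b = -2, c = 2, d = -3.
So q(u) = -5u^3 - 2u^2 + 2u - 3.
Check: q(4) = -347. ✓

q(u) = -5u^3 - 2u^2 + 2u - 3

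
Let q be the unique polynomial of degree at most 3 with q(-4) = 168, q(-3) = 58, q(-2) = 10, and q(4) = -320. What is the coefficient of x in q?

Write q(x) = ax^3 + bx^2 + cx + d. Substituting each data point gives a linear system:
  -64a + 16b - 4c + d = 168
  -27a + 9b - 3c + d = 58
  -8a + 4b - 2c + d = 10
  64a + 16b + 4c + d = -320
Solving the system yields a = -4, b = -5, c = 3, d = 4.
So q(x) = -4x³ - 5x² + 3x + 4.
The coefficient of x is 3.

3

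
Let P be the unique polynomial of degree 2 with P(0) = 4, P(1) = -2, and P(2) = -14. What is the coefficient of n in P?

-3

Write P(n) = an^2 + bn + c. Substituting each data point gives a linear system:
  c = 4
  a + b + c = -2
  4a + 2b + c = -14
Solving the system yields a = -3, b = -3, c = 4.
So P(n) = -3n^2 - 3n + 4.
The coefficient of n is -3.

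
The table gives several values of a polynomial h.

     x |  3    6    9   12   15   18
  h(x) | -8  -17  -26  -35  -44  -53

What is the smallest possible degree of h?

Forward differences of the values at x = 3, 6, 9, 12, 15, 18:
  h  : -8  -17  -26  -35  -44  -53
  Δ  : -9  -9  -9  -9  -9
  Δ^2: 0  0  0  0
  Δ^3: 0  0  0
  Δ^4: 0  0
  Δ^5: 0
The first differences are constant (-9) and nonzero, while all higher differences vanish, so the minimal degree is 1.

1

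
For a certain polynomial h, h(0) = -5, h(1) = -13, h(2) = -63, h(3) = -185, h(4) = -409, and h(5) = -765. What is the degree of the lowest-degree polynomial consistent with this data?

3

Forward differences of the values at n = 0, 1, 2, 3, 4, 5:
  h  : -5  -13  -63  -185  -409  -765
  Δ  : -8  -50  -122  -224  -356
  Δ^2: -42  -72  -102  -132
  Δ^3: -30  -30  -30
  Δ^4: 0  0
  Δ^5: 0
The third differences are constant (-30) and nonzero, while all higher differences vanish, so the minimal degree is 3.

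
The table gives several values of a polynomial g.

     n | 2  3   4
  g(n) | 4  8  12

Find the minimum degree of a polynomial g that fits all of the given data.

Forward differences of the values at n = 2, 3, 4:
  g  : 4  8  12
  Δ  : 4  4
  Δ^2: 0
The first differences are constant (4) and nonzero, while all higher differences vanish, so the minimal degree is 1.

1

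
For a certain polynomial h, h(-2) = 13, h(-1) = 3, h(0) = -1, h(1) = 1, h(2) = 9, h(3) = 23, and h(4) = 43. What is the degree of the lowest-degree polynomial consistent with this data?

2

Forward differences of the values at s = -2, -1, 0, 1, 2, 3, 4:
  h  : 13  3  -1  1  9  23  43
  Δ  : -10  -4  2  8  14  20
  Δ^2: 6  6  6  6  6
  Δ^3: 0  0  0  0
  Δ^4: 0  0  0
  Δ^5: 0  0
  Δ^6: 0
The second differences are constant (6) and nonzero, while all higher differences vanish, so the minimal degree is 2.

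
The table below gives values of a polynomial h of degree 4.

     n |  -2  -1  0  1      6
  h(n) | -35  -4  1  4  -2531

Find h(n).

Write h(n) = an^4 + bn^3 + cn^2 + dn + e. Substituting each data point gives a linear system:
  16a - 8b + 4c - 2d + e = -35
  a - b + c - d + e = -4
  e = 1
  a + b + c + d + e = 4
  1296a + 216b + 36c + 6d + e = -2531
Solving the system yields a = -2, b = 0, c = 1, d = 4, e = 1.
So h(n) = -2n⁴ + n² + 4n + 1.
Check: h(1) = 4. ✓

h(n) = -2n^4 + n^2 + 4n + 1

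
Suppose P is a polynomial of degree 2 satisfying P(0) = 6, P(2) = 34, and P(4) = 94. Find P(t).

Write P(t) = at^2 + bt + c. Substituting each data point gives a linear system:
  c = 6
  4a + 2b + c = 34
  16a + 4b + c = 94
Solving the system yields a = 4, b = 6, c = 6.
So P(t) = 4t² + 6t + 6.
Check: P(2) = 34. ✓

P(t) = 4t^2 + 6t + 6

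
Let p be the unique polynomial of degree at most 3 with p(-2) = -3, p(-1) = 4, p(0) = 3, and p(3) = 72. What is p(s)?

Write p(s) = as^3 + bs^2 + cs + d. Substituting each data point gives a linear system:
  -8a + 4b - 2c + d = -3
  -a + b - c + d = 4
  d = 3
  27a + 9b + 3c + d = 72
Solving the system yields a = 2, b = 2, c = -1, d = 3.
So p(s) = 2s^3 + 2s^2 - s + 3.
Check: p(3) = 72. ✓

p(s) = 2s^3 + 2s^2 - s + 3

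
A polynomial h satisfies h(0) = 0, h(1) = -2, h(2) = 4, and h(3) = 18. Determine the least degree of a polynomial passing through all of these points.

2

Forward differences of the values at s = 0, 1, 2, 3:
  h  : 0  -2  4  18
  Δ  : -2  6  14
  Δ^2: 8  8
  Δ^3: 0
The second differences are constant (8) and nonzero, while all higher differences vanish, so the minimal degree is 2.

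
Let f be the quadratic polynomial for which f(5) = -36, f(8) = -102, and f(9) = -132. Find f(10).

-166

Using the Lagrange interpolation formula with nodes 5, 8, 9:
  L_0(s) = (s - 8)(s - 9) / 12
  L_1(s) = (s - 5)(s - 9) / -3
  L_2(s) = (s - 5)(s - 8) / 4
Then f(s) = -36·L_0(s) - 102·L_1(s) - 132·L_2(s).
Expanding and collecting terms gives f(s) = -2s^2 + 4s - 6.
Evaluating at s = 10: f(10) = -166.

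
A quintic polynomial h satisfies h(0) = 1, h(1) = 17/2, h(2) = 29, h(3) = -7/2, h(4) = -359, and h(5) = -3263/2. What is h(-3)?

353/2

Forward differences of the values at x = 0, 1, 2, 3, 4, 5:
  h  : 1  17/2  29  -7/2  -359  -3263/2
  Δ  : 15/2  41/2  -65/2  -711/2  -2545/2
  Δ^2: 13  -53  -323  -917
  Δ^3: -66  -270  -594
  Δ^4: -204  -324
  Δ^5: -120
The fifth differences are constant, confirming degree 5.
Interpolating (Newton forward form) and evaluating at x = -3 gives h(-3) = 353/2.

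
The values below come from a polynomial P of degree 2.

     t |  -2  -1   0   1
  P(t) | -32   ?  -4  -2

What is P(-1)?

On equispaced nodes a degree-2 polynomial has vanishing third forward difference, so
  - P(-2) + 3·P(-1) - 3·P(0) + P(1) = 0.
Substituting the known values and solving for P(-1):
  3·P(-1) = -42
  P(-1) = -14.

-14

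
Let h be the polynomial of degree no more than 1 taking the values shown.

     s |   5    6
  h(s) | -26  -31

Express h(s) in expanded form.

h(s) = -5s - 1

Using the Lagrange interpolation formula with nodes 5, 6:
  L_0(s) = (s - 6) / -1
  L_1(s) = (s - 5) / 1
Then h(s) = -26·L_0(s) - 31·L_1(s).
Expanding and collecting terms gives h(s) = -5s - 1.
Check: h(5) = -26. ✓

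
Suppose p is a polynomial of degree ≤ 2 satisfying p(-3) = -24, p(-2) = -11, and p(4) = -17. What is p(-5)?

Using the Lagrange interpolation formula with nodes -3, -2, 4:
  L_0(u) = (u + 2)(u - 4) / 7
  L_1(u) = (u + 3)(u - 4) / -6
  L_2(u) = (u + 3)(u + 2) / 42
Then p(u) = -24·L_0(u) - 11·L_1(u) - 17·L_2(u).
Expanding and collecting terms gives p(u) = -2u^2 + 3u + 3.
Evaluating at u = -5: p(-5) = -62.

-62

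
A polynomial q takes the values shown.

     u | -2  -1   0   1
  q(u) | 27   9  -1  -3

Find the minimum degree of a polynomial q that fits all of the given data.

Forward differences of the values at u = -2, -1, 0, 1:
  q  : 27  9  -1  -3
  Δ  : -18  -10  -2
  Δ^2: 8  8
  Δ^3: 0
The second differences are constant (8) and nonzero, while all higher differences vanish, so the minimal degree is 2.

2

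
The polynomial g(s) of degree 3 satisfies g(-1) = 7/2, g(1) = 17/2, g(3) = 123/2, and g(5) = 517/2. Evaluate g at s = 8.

Using the Lagrange interpolation formula with nodes -1, 1, 3, 5:
  L_0(s) = (s - 1)(s - 3)(s - 5) / -48
  L_1(s) = (s + 1)(s - 3)(s - 5) / 16
  L_2(s) = (s + 1)(s - 1)(s - 5) / -16
  L_3(s) = (s + 1)(s - 1)(s - 3) / 48
Then g(s) = 7/2·L_0(s) + 17/2·L_1(s) + 123/2·L_2(s) + 517/2·L_3(s).
Expanding and collecting terms gives g(s) = 2s³ + (1/2)s + 6.
Evaluating at s = 8: g(8) = 1034.

1034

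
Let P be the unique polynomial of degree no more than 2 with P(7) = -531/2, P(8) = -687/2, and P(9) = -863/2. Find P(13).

Using the Lagrange interpolation formula with nodes 7, 8, 9:
  L_0(n) = (n - 8)(n - 9) / 2
  L_1(n) = (n - 7)(n - 9) / -1
  L_2(n) = (n - 7)(n - 8) / 2
Then P(n) = -531/2·L_0(n) - 687/2·L_1(n) - 863/2·L_2(n).
Expanding and collecting terms gives P(n) = -5n^2 - 3n + 1/2.
Evaluating at n = 13: P(13) = -1767/2.

-1767/2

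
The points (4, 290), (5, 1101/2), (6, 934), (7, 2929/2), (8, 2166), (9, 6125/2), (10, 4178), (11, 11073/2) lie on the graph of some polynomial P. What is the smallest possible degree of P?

3

Forward differences of the values at t = 4, 5, 6, 7, 8, 9, 10, 11:
  P  : 290  1101/2  934  2929/2  2166  6125/2  4178  11073/2
  Δ  : 521/2  767/2  1061/2  1403/2  1793/2  2231/2  2717/2
  Δ^2: 123  147  171  195  219  243
  Δ^3: 24  24  24  24  24
  Δ^4: 0  0  0  0
  Δ^5: 0  0  0
  Δ^6: 0  0
  Δ^7: 0
The third differences are constant (24) and nonzero, while all higher differences vanish, so the minimal degree is 3.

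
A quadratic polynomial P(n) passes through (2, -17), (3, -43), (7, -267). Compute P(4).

-81

Using the Lagrange interpolation formula with nodes 2, 3, 7:
  L_0(n) = (n - 3)(n - 7) / 5
  L_1(n) = (n - 2)(n - 7) / -4
  L_2(n) = (n - 2)(n - 3) / 20
Then P(n) = -17·L_0(n) - 43·L_1(n) - 267·L_2(n).
Expanding and collecting terms gives P(n) = -6n^2 + 4n - 1.
Evaluating at n = 4: P(4) = -81.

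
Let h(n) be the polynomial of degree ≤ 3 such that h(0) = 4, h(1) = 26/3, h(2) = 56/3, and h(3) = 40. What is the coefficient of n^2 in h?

Write h(n) = an^3 + bn^2 + cn + d. Substituting each data point gives a linear system:
  d = 4
  a + b + c + d = 26/3
  8a + 4b + 2c + d = 56/3
  27a + 9b + 3c + d = 40
Solving the system yields a = 1, b = -1/3, c = 4, d = 4.
So h(n) = n³ - (1/3)n² + 4n + 4.
The coefficient of n^2 is -1/3.

-1/3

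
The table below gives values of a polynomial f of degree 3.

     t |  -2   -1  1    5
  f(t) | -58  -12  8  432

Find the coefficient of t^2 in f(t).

Write f(t) = at^3 + bt^2 + ct + d. Substituting each data point gives a linear system:
  -8a + 4b - 2c + d = -58
  -a + b - c + d = -12
  a + b + c + d = 8
  125a + 25b + 5c + d = 432
Solving the system yields a = 4, b = -4, c = 6, d = 2.
So f(t) = 4t^3 - 4t^2 + 6t + 2.
The coefficient of t^2 is -4.

-4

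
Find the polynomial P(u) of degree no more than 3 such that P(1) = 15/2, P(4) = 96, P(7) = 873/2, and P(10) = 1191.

P(u) = u^3 + 2u^2 - (3/2)u + 6

Write P(u) = au^3 + bu^2 + cu + d. Substituting each data point gives a linear system:
  a + b + c + d = 15/2
  64a + 16b + 4c + d = 96
  343a + 49b + 7c + d = 873/2
  1000a + 100b + 10c + d = 1191
Solving the system yields a = 1, b = 2, c = -3/2, d = 6.
So P(u) = u³ + 2u² - (3/2)u + 6.
Check: P(7) = 873/2. ✓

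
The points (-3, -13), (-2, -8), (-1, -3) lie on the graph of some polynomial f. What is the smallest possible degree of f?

1

Forward differences of the values at x = -3, -2, -1:
  f  : -13  -8  -3
  Δ  : 5  5
  Δ^2: 0
The first differences are constant (5) and nonzero, while all higher differences vanish, so the minimal degree is 1.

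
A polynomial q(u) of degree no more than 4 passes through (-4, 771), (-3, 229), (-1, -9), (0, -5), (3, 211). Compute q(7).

Using the Lagrange interpolation formula with nodes -4, -3, -1, 0, 3:
  L_0(u) = (u + 3)(u + 1)u(u - 3) / 84
  L_1(u) = (u + 4)(u + 1)u(u - 3) / -36
  L_2(u) = (u + 4)(u + 3)u(u - 3) / 24
  L_3(u) = (u + 4)(u + 3)(u + 1)(u - 3) / -36
  L_4(u) = (u + 4)(u + 3)(u + 1)u / 504
Then q(u) = 771·L_0(u) + 229·L_1(u) - 9·L_2(u) - 5·L_3(u) + 211·L_4(u).
Expanding and collecting terms gives q(u) = 3u⁴ - u³ - 2u² + 6u - 5.
Evaluating at u = 7: q(7) = 6799.

6799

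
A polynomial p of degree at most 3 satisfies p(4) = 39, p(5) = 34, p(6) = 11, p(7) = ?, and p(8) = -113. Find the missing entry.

-36

On equispaced nodes a degree-3 polynomial has vanishing fourth forward difference, so
  p(4) - 4·p(5) + 6·p(6) - 4·p(7) + p(8) = 0.
Substituting the known values and solving for p(7):
  -4·p(7) = 144
  p(7) = -36.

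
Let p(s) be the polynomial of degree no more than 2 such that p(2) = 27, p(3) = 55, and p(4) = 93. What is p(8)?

345

Using the Lagrange interpolation formula with nodes 2, 3, 4:
  L_0(s) = (s - 3)(s - 4) / 2
  L_1(s) = (s - 2)(s - 4) / -1
  L_2(s) = (s - 2)(s - 3) / 2
Then p(s) = 27·L_0(s) + 55·L_1(s) + 93·L_2(s).
Expanding and collecting terms gives p(s) = 5s² + 3s + 1.
Evaluating at s = 8: p(8) = 345.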